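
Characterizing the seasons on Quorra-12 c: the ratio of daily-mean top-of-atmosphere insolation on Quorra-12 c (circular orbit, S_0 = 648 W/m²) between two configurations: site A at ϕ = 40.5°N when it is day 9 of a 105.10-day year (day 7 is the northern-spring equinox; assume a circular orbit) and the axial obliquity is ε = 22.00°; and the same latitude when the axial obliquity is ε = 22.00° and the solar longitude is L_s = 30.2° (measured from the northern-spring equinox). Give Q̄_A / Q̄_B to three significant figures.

Q̄_A / Q̄_B ≈ 0.849

— Configuration A (ϕ=+40.5°):
Solar longitude: L_s = 360° × (9 − 7)/105.10 = 6.851°.
sin δ = sin 22.00° × sin 6.851° = 0.04468, so δ = +2.561°.
cos h₀ = −tan(+40.5°) tan(+2.561°) = -0.0382, h₀ = 1.6090 rad.
Bracket: h₀ sin ϕ sin δ + cos ϕ cos δ sin h₀ = 1.6090×0.64945×0.04468 + 0.76041×0.99900×0.99927 = 0.046689 + 0.759095 = 0.805784.
Q̄ = (S_0/π) × [bracket] = (648/π) × 0.805784 = 166.20 W/m².
— Configuration B (ϕ=+40.5°):
Solar declination: sin δ = sin ε · sin L_s = sin 22.00° × sin 30.2° = 0.18843, so δ = +10.861°.
cos h₀ = −tan(+40.5°) tan(+10.861°) = -0.1639, h₀ = 1.7354 rad.
Bracket: h₀ sin ϕ sin δ + cos ϕ cos δ sin h₀ = 1.7354×0.64945×0.18843 + 0.76041×0.98209×0.98648 = 0.212371 + 0.736694 = 0.949065.
Q̄ = (S_0/π) × [bracket] = (648/π) × 0.949065 = 195.76 W/m².
Ratio Q̄_A / Q̄_B = 166.20 / 195.76 = 0.8490.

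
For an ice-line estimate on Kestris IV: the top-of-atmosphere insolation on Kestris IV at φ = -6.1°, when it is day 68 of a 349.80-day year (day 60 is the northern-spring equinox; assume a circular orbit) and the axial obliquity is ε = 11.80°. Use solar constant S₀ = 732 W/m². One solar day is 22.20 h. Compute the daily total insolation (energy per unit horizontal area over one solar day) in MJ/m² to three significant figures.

18.4 MJ/m²

Solar longitude: λ_s = 360° × (68 − 60)/349.80 = 8.233°.
sin δ = sin 11.80° × sin 8.233° = 0.02928, so δ = +1.678°.
cos H₀ = −tan(-6.1°) tan(+1.678°) = 0.0031, H₀ = 1.5677 rad.
Bracket: H₀ sin φ sin δ + cos φ cos δ sin H₀ = 1.5677×-0.10626×0.02928 + 0.99434×0.99957×1.00000 = -0.004878 + 0.993912 = 0.989034.
Q̄ = (S₀/π) × [bracket] = (732/π) × 0.989034 = 230.45 W/m².
Daily total = Q̄ × 22.20 h × 3600 s/h = 230.45 × 22.20 × 3600 / 10⁶ = 18.42 MJ/m².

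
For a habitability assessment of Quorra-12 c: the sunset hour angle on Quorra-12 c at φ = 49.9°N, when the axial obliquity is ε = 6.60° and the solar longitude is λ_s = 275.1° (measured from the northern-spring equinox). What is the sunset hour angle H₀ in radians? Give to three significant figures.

Solar declination: sin δ = sin ε · sin λ_s = sin 6.60° × sin 275.1° = -0.11448, so δ = -6.574°.
cos H₀ = −tan φ · tan δ = −tan(+49.9°) × tan(-6.574°) = 0.1369, so H₀ = 1.4335 rad = 82.13°.

H₀ = 1.43 rad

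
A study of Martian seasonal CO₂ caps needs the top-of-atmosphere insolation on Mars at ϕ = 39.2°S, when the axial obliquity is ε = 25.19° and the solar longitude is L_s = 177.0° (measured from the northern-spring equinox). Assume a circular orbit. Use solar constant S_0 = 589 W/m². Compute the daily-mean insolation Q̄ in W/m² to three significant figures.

Q̄ ≈ 141 W/m²

Solar declination: sin δ = sin ε · sin L_s = sin 25.19° × sin 177.0° = 0.02228, so δ = +1.276°.
cos h₀ = −tan(-39.2°) tan(+1.276°) = 0.0182, h₀ = 1.5526 rad.
Bracket: h₀ sin ϕ sin δ + cos ϕ cos δ sin h₀ = 1.5526×-0.63203×0.02228 + 0.77494×0.99975×0.99983 = -0.021863 + 0.774615 = 0.752752.
Q̄ = (S_0/π) × [bracket] = (589/π) × 0.752752 = 141.1 W/m².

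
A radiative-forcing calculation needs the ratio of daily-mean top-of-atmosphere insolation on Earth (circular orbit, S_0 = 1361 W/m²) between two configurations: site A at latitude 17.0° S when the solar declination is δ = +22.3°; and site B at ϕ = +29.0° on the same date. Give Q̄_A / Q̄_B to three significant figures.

— Configuration A (ϕ=-17.0°):
cos h₀ = −tan(-17.0°) tan(+22.300°) = 0.1254, h₀ = 1.4451 rad.
Bracket: h₀ sin ϕ sin δ + cos ϕ cos δ sin h₀ = 1.4451×-0.29237×0.37946 + 0.95630×0.92521×0.99211 = -0.160323 + 0.877797 = 0.717474.
Q̄ = (S_0/π) × [bracket] = (1361/π) × 0.717474 = 310.82 W/m².
— Configuration B (ϕ=+29.0°):
cos h₀ = −tan(+29.0°) tan(+22.300°) = -0.2273, h₀ = 1.8001 rad.
Bracket: h₀ sin ϕ sin δ + cos ϕ cos δ sin h₀ = 1.8001×0.48481×0.37946 + 0.87462×0.92521×0.97382 = 0.331157 + 0.788022 = 1.119179.
Q̄ = (S_0/π) × [bracket] = (1361/π) × 1.119179 = 484.85 W/m².
Ratio Q̄_A / Q̄_B = 310.82 / 484.85 = 0.6411.

Q̄_A / Q̄_B ≈ 0.641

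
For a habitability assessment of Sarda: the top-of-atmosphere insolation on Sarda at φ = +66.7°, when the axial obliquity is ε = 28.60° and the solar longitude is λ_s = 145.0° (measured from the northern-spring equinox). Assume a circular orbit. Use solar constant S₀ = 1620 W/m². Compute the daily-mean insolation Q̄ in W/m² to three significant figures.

Q̄ ≈ 445 W/m²

Solar declination: sin δ = sin ε · sin λ_s = sin 28.60° × sin 145.0° = 0.27457, so δ = +15.936°.
cos H₀ = −tan(+66.7°) tan(+15.936°) = -0.6630, H₀ = 2.2956 rad.
Bracket: H₀ sin φ sin δ + cos φ cos δ sin H₀ = 2.2956×0.91845×0.27457 + 0.39555×0.96157×0.74860 = 0.578902 + 0.284729 = 0.863631.
Q̄ = (S₀/π) × [bracket] = (1620/π) × 0.863631 = 445.3 W/m².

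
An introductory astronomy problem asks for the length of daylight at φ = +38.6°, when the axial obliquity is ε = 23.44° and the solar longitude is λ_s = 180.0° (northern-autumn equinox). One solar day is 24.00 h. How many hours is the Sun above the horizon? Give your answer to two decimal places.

12.00 h

Solar declination: sin δ = sin ε · sin λ_s = sin 23.44° × sin 180.0° = 0.00000, so δ = +0.000°.
cos H₀ = −tan φ · tan δ = −tan(+38.6°) × tan(+0.000°) = -0.0000, so H₀ = 1.5708 rad = 90.00°.
Daylight = 2H₀/(2π) × 24.00 h = (1.5708/π) × 24.00 = 12.00 h.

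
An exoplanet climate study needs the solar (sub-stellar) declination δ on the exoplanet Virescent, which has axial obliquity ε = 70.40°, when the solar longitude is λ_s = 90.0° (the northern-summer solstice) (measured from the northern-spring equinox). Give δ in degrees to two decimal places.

sin δ = sin ε · sin λ_s = sin 70.40° × sin 90.0° = 0.942057.
δ = arcsin(0.942057) = +70.40°.

δ = +70.40°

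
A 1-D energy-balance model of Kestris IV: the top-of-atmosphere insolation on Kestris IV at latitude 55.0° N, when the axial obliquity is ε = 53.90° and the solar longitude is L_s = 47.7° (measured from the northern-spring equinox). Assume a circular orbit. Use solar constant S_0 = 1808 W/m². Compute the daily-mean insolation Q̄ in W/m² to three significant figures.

Solar declination: sin δ = sin ε · sin L_s = sin 53.90° × sin 47.7° = 0.59761, so δ = +36.699°.
cos h₀ = −tan(+55.0°) tan(+36.699°) = -1.0645 ≤ −1 ⇒ polar day, h₀ = π.
Bracket: h₀ sin ϕ sin δ + cos ϕ cos δ sin h₀ = 3.1416×0.81915×0.59761 + 0.57358×0.80178×0.00000 = 1.537914 + 0.000000 = 1.537914.
Q̄ = (S_0/π) × [bracket] = (1808/π) × 1.537914 = 885.1 W/m².

Q̄ ≈ 885 W/m²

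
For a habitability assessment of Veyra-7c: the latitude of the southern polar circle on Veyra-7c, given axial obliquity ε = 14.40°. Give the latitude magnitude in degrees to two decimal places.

The polar circle is the lowest latitude that experiences at least one full rotation of continuous darkness at the northern-summer solstice; it lies at |ϕ| = 90° − ε = 90° − 14.40° = 75.60°.

75.60°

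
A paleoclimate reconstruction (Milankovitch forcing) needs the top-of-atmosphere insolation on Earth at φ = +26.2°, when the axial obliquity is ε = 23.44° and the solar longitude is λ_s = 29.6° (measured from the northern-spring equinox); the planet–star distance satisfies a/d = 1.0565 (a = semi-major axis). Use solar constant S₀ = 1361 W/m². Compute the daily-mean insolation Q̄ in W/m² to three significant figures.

Solar declination: sin δ = sin ε · sin λ_s = sin 23.44° × sin 29.6° = 0.19648, so δ = +11.331°.
cos H₀ = −tan(+26.2°) tan(+11.331°) = -0.0986, H₀ = 1.6696 rad.
Bracket: H₀ sin φ sin δ + cos φ cos δ sin H₀ = 1.6696×0.44151×0.19648 + 0.89726×0.98051×0.99513 = 0.144834 + 0.875488 = 1.020322.
Inverse-square distance factor (a/d)² = 1.0565² = 1.116192.
Q̄ = (S₀/π) × 1.116192 × [bracket] = (1361/π) × 1.116192 × 1.020322 = 493.4 W/m².

Q̄ ≈ 493 W/m²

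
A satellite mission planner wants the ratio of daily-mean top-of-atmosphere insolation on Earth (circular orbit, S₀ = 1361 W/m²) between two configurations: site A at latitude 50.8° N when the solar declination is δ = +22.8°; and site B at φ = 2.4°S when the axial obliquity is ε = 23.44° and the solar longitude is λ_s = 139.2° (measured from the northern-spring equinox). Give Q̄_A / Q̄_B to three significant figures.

— Configuration A (φ=+50.8°):
cos H₀ = −tan(+50.8°) tan(+22.800°) = -0.5154, H₀ = 2.1123 rad.
Bracket: H₀ sin φ sin δ + cos φ cos δ sin H₀ = 2.1123×0.77494×0.38752 + 0.63203×0.92186×0.85694 = 0.634334 + 0.499290 = 1.133624.
Q̄ = (S₀/π) × [bracket] = (1361/π) × 1.133624 = 491.11 W/m².
— Configuration B (φ=-2.4°):
Solar declination: sin δ = sin ε · sin λ_s = sin 23.44° × sin 139.2° = 0.25992, so δ = +15.066°.
cos H₀ = −tan(-2.4°) tan(+15.066°) = 0.0113, H₀ = 1.5595 rad.
Bracket: H₀ sin φ sin δ + cos φ cos δ sin H₀ = 1.5595×-0.04188×0.25992 + 0.99912×0.96563×0.99994 = -0.016976 + 0.964722 = 0.947746.
Q̄ = (S₀/π) × [bracket] = (1361/π) × 0.947746 = 410.58 W/m².
Ratio Q̄_A / Q̄_B = 491.11 / 410.58 = 1.196.

Q̄_A / Q̄_B ≈ 1.20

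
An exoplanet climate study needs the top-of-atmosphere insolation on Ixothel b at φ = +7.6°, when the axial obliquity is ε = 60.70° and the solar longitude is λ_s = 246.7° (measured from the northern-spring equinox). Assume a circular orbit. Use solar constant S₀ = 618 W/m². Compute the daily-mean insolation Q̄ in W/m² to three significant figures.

Q̄ ≈ 85.9 W/m²

Solar declination: sin δ = sin ε · sin λ_s = sin 60.70° × sin 246.7° = -0.80095, so δ = -53.221°.
cos H₀ = −tan(+7.6°) tan(-53.221°) = 0.1785, H₀ = 1.3913 rad.
Bracket: H₀ sin φ sin δ + cos φ cos δ sin H₀ = 1.3913×0.13226×-0.80095 + 0.99122×0.59873×0.98394 = -0.147385 + 0.583942 = 0.436557.
Q̄ = (S₀/π) × [bracket] = (618/π) × 0.436557 = 85.88 W/m².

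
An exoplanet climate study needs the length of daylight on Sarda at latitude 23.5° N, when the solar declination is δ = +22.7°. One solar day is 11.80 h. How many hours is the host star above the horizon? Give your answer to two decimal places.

6.59 h

cos H₀ = −tan φ · tan δ = −tan(+23.5°) × tan(+22.700°) = -0.1819, so H₀ = 1.7537 rad = 100.48°.
Daylight = 2H₀/(2π) × 11.80 h = (1.7537/π) × 11.80 = 6.59 h.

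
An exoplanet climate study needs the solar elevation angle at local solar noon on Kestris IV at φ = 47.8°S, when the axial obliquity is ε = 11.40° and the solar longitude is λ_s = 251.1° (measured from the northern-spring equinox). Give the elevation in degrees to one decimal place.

53.0°

Solar declination: sin δ = sin ε · sin λ_s = sin 11.40° × sin 251.1° = -0.18700, so δ = -10.778°.
At local noon the hour angle is zero, so the zenith angle equals |φ − δ| = |-47.8° − (-10.778°)| = 37.022°.
Elevation = 90° − 37.022° = 53.0°.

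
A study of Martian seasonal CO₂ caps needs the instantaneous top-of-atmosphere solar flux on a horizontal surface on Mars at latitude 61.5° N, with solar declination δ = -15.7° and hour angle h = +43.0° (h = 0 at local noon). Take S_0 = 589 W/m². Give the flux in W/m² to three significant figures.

cos θ_z = sin ϕ sin δ + cos ϕ cos δ cos h = -0.237808 + 0.335952 = 0.098144.
Flux = S_0 · cos θ_z = 589 × 0.098144 = 57.81 W/m².

57.8 W/m²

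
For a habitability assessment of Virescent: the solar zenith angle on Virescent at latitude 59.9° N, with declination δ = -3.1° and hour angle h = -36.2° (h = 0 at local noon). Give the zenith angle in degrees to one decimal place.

θ_z = 69.1°

cos θ_z = sin ϕ sin δ + cos ϕ cos δ cos h = -0.046786 + 0.404107 = 0.357321.
θ_z = arccos(0.357321) = 69.1°.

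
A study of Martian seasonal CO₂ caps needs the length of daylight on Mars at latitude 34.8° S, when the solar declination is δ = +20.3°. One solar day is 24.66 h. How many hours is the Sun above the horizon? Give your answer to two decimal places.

10.29 h

cos h₀ = −tan ϕ · tan δ = −tan(-34.8°) × tan(+20.300°) = 0.2571, so h₀ = 1.3108 rad = 75.10°.
Daylight = 2h₀/(2π) × 24.66 h = (1.3108/π) × 24.66 = 10.29 h.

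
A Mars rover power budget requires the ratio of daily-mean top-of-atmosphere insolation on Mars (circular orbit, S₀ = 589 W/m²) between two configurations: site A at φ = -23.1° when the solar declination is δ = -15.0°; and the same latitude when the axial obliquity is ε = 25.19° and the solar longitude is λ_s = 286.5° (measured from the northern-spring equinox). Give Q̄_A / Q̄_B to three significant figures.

— Configuration A (φ=-23.1°):
cos H₀ = −tan(-23.1°) tan(-15.000°) = -0.1143, H₀ = 1.6853 rad.
Bracket: H₀ sin φ sin δ + cos φ cos δ sin H₀ = 1.6853×-0.39234×-0.25882 + 0.91982×0.96593×0.99345 = 0.171135 + 0.882662 = 1.053797.
Q̄ = (S₀/π) × [bracket] = (589/π) × 1.053797 = 197.57 W/m².
— Configuration B (φ=-23.1°):
Solar declination: sin δ = sin ε · sin λ_s = sin 25.19° × sin 286.5° = -0.40809, so δ = -24.085°.
cos H₀ = −tan(-23.1°) tan(-24.085°) = -0.1907, H₀ = 1.7626 rad.
Bracket: H₀ sin φ sin δ + cos φ cos δ sin H₀ = 1.7626×-0.39234×-0.40809 + 0.91982×0.91294×0.98165 = 0.282210 + 0.824331 = 1.106541.
Q̄ = (S₀/π) × [bracket] = (589/π) × 1.106541 = 207.46 W/m².
Ratio Q̄_A / Q̄_B = 197.57 / 207.46 = 0.9523.

Q̄_A / Q̄_B ≈ 0.952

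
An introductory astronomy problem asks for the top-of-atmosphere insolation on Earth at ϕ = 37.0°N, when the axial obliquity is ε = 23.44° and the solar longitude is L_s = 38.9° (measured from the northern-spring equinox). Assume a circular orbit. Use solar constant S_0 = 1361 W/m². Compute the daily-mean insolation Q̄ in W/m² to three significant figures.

Q̄ ≈ 444 W/m²

Solar declination: sin δ = sin ε · sin L_s = sin 23.44° × sin 38.9° = 0.24980, so δ = +14.465°.
cos h₀ = −tan(+37.0°) tan(+14.465°) = -0.1944, h₀ = 1.7664 rad.
Bracket: h₀ sin ϕ sin δ + cos ϕ cos δ sin h₀ = 1.7664×0.60182×0.24980 + 0.79864×0.96830×0.98092 = 0.265551 + 0.758568 = 1.024119.
Q̄ = (S_0/π) × [bracket] = (1361/π) × 1.024119 = 443.7 W/m².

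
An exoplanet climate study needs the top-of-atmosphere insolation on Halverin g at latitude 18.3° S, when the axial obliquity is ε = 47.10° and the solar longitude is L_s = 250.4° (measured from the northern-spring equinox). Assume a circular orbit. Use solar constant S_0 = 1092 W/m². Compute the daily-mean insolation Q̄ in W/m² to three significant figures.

Q̄ ≈ 369 W/m²

Solar declination: sin δ = sin ε · sin L_s = sin 47.10° × sin 250.4° = -0.69010, so δ = -43.638°.
cos h₀ = −tan(-18.3°) tan(-43.638°) = -0.3154, h₀ = 1.8916 rad.
Bracket: h₀ sin ϕ sin δ + cos ϕ cos δ sin h₀ = 1.8916×-0.31399×-0.69010 + 0.94943×0.72372×0.94897 = 0.409880 + 0.652058 = 1.061938.
Q̄ = (S_0/π) × [bracket] = (1092/π) × 1.061938 = 369.1 W/m².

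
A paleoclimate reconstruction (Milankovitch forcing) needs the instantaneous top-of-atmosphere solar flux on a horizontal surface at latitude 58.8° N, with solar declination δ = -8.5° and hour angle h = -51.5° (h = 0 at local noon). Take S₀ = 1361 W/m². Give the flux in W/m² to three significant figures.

262 W/m²

cos θ_z = sin φ sin δ + cos φ cos δ cos h = -0.126431 + 0.318937 = 0.192506.
Flux = S₀ · cos θ_z = 1361 × 0.192506 = 262.0 W/m².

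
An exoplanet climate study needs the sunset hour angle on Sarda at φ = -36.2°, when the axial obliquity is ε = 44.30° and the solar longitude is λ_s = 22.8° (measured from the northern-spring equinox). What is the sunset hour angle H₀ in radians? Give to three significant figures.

H₀ = 1.36 rad

Solar declination: sin δ = sin ε · sin λ_s = sin 44.30° × sin 22.8° = 0.27065, so δ = +15.703°.
cos H₀ = −tan φ · tan δ = −tan(-36.2°) × tan(+15.703°) = 0.2058, so H₀ = 1.3636 rad = 78.13°.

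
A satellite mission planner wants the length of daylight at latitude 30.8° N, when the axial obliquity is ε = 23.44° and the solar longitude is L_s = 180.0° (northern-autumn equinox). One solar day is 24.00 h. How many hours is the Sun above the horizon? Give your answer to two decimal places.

Solar declination: sin δ = sin ε · sin L_s = sin 23.44° × sin 180.0° = 0.00000, so δ = +0.000°.
cos h₀ = −tan ϕ · tan δ = −tan(+30.8°) × tan(+0.000°) = -0.0000, so h₀ = 1.5708 rad = 90.00°.
Daylight = 2h₀/(2π) × 24.00 h = (1.5708/π) × 24.00 = 12.00 h.

12.00 h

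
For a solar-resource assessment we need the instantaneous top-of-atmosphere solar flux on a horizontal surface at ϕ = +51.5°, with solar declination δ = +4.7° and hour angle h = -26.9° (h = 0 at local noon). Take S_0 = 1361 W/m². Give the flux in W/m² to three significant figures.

840 W/m²

cos θ_z = sin ϕ sin δ + cos ϕ cos δ cos h = 0.064126 + 0.553290 = 0.617416.
Flux = S_0 · cos θ_z = 1361 × 0.617416 = 840.3 W/m².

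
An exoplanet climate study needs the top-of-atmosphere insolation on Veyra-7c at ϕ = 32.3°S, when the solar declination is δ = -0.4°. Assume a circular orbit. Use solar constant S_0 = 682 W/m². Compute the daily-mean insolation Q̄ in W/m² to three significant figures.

Q̄ ≈ 185 W/m²

cos h₀ = −tan(-32.3°) tan(-0.400°) = -0.0044, h₀ = 1.5752 rad.
Bracket: h₀ sin ϕ sin δ + cos ϕ cos δ sin h₀ = 1.5752×-0.53435×-0.00698 + 0.84526×0.99998×0.99999 = 0.005875 + 0.845235 = 0.851110.
Q̄ = (S_0/π) × [bracket] = (682/π) × 0.851110 = 184.8 W/m².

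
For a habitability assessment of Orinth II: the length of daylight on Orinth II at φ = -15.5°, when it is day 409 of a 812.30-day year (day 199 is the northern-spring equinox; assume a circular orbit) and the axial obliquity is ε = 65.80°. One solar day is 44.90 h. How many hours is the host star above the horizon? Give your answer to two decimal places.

13.04 h

Solar longitude: λ_s = 360° × (409 − 199)/812.30 = 93.069°.
sin δ = sin 65.80° × sin 93.069° = 0.91081, so δ = +65.618°.
cos H₀ = −tan φ · tan δ = −tan(-15.5°) × tan(+65.618°) = 0.6119, so H₀ = 0.9124 rad = 52.28°.
Daylight = 2H₀/(2π) × 44.90 h = (0.9124/π) × 44.90 = 13.04 h.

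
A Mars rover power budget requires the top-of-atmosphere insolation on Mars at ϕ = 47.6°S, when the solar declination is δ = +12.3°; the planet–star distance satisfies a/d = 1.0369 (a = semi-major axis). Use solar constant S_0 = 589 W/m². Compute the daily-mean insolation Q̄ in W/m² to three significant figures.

cos h₀ = −tan(-47.6°) tan(+12.300°) = 0.2388, h₀ = 1.3297 rad.
Bracket: h₀ sin ϕ sin δ + cos ϕ cos δ sin h₀ = 1.3297×-0.73846×0.21303 + 0.67430×0.97705×0.97107 = -0.209181 + 0.639765 = 0.430584.
Inverse-square distance factor (a/d)² = 1.0369² = 1.075162.
Q̄ = (S_0/π) × 1.075162 × [bracket] = (589/π) × 1.075162 × 0.430584 = 86.80 W/m².

Q̄ ≈ 86.8 W/m²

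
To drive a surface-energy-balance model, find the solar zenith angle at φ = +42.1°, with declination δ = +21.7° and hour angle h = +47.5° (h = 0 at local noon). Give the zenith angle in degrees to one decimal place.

θ_z = 44.5°

cos θ_z = sin φ sin δ + cos φ cos δ cos h = 0.247888 + 0.465748 = 0.713636.
θ_z = arccos(0.713636) = 44.5°.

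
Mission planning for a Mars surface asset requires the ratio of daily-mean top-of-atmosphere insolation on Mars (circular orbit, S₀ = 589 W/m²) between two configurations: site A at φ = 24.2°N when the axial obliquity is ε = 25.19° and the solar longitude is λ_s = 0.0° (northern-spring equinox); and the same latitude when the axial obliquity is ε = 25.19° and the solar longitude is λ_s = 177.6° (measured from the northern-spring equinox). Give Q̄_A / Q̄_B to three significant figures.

— Configuration A (φ=+24.2°):
Solar declination: sin δ = sin ε · sin λ_s = sin 25.19° × sin 0.0° = 0.00000, so δ = +0.000°.
cos H₀ = −tan(+24.2°) tan(+0.000°) = -0.0000, H₀ = 1.5708 rad.
Bracket: H₀ sin φ sin δ + cos φ cos δ sin H₀ = 1.5708×0.40992×0.00000 + 0.91212×1.00000×1.00000 = 0.000000 + 0.912120 = 0.912120.
Q̄ = (S₀/π) × [bracket] = (589/π) × 0.912120 = 171.01 W/m².
— Configuration B (φ=+24.2°):
Solar declination: sin δ = sin ε · sin λ_s = sin 25.19° × sin 177.6° = 0.01782, so δ = +1.021°.
cos H₀ = −tan(+24.2°) tan(+1.021°) = -0.0080, H₀ = 1.5788 rad.
Bracket: H₀ sin φ sin δ + cos φ cos δ sin H₀ = 1.5788×0.40992×0.01782 + 0.91212×0.99984×0.99997 = 0.011533 + 0.911947 = 0.923480.
Q̄ = (S₀/π) × [bracket] = (589/π) × 0.923480 = 173.14 W/m².
Ratio Q̄_A / Q̄_B = 171.01 / 173.14 = 0.9877.

Q̄_A / Q̄_B ≈ 0.988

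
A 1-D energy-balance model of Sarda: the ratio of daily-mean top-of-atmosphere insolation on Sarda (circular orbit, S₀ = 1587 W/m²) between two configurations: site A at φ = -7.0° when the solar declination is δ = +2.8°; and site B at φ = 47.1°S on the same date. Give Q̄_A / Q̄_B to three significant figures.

Q̄_A / Q̄_B ≈ 1.57

— Configuration A (φ=-7.0°):
cos H₀ = −tan(-7.0°) tan(+2.800°) = 0.0060, H₀ = 1.5648 rad.
Bracket: H₀ sin φ sin δ + cos φ cos δ sin H₀ = 1.5648×-0.12187×0.04885 + 0.99255×0.99881×0.99998 = -0.009316 + 0.991349 = 0.982033.
Q̄ = (S₀/π) × [bracket] = (1587/π) × 0.982033 = 496.08 W/m².
— Configuration B (φ=-47.1°):
cos H₀ = −tan(-47.1°) tan(+2.800°) = 0.0526, H₀ = 1.5181 rad.
Bracket: H₀ sin φ sin δ + cos φ cos δ sin H₀ = 1.5181×-0.73254×0.04885 + 0.68072×0.99881×0.99861 = -0.054325 + 0.678965 = 0.624640.
Q̄ = (S₀/π) × [bracket] = (1587/π) × 0.624640 = 315.54 W/m².
Ratio Q̄_A / Q̄_B = 496.08 / 315.54 = 1.572.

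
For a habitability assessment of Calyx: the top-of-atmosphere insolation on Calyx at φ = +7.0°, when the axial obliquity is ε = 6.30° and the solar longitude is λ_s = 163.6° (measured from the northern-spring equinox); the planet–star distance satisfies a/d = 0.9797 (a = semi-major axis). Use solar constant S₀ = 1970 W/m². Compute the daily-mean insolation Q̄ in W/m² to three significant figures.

Solar declination: sin δ = sin ε · sin λ_s = sin 6.30° × sin 163.6° = 0.03098, so δ = +1.775°.
cos H₀ = −tan(+7.0°) tan(+1.775°) = -0.0038, H₀ = 1.5746 rad.
Bracket: H₀ sin φ sin δ + cos φ cos δ sin H₀ = 1.5746×0.12187×0.03098 + 0.99255×0.99952×0.99999 = 0.005945 + 0.992064 = 0.998009.
Inverse-square distance factor (a/d)² = 0.9797² = 0.959812.
Q̄ = (S₀/π) × 0.959812 × [bracket] = (1970/π) × 0.959812 × 0.998009 = 600.7 W/m².

Q̄ ≈ 601 W/m²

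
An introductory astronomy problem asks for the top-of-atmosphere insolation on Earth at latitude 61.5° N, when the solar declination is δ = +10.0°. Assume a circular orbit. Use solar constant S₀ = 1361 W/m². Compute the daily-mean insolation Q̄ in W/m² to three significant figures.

Q̄ ≈ 318 W/m²

cos H₀ = −tan(+61.5°) tan(+10.000°) = -0.3248, H₀ = 1.9015 rad.
Bracket: H₀ sin φ sin δ + cos φ cos δ sin H₀ = 1.9015×0.87882×0.17365 + 0.47716×0.98481×0.94580 = 0.290182 + 0.444443 = 0.734625.
Q̄ = (S₀/π) × [bracket] = (1361/π) × 0.734625 = 318.3 W/m².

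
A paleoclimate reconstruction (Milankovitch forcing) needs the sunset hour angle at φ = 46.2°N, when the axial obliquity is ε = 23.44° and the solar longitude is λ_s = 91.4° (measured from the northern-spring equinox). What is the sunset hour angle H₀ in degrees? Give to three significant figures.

Solar declination: sin δ = sin ε · sin λ_s = sin 23.44° × sin 91.4° = 0.39767, so δ = +23.433°.
cos H₀ = −tan φ · tan δ = −tan(+46.2°) × tan(+23.433°) = -0.4520, so H₀ = 2.0398 rad = 116.87°.

H₀ = 117°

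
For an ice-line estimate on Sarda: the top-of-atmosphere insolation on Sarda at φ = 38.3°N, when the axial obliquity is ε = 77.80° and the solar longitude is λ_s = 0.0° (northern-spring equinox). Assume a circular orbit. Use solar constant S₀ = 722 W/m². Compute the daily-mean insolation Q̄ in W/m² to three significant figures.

Q̄ ≈ 180 W/m²

Solar declination: sin δ = sin ε · sin λ_s = sin 77.80° × sin 0.0° = 0.00000, so δ = +0.000°.
cos H₀ = −tan(+38.3°) tan(+0.000°) = -0.0000, H₀ = 1.5708 rad.
Bracket: H₀ sin φ sin δ + cos φ cos δ sin H₀ = 1.5708×0.61978×0.00000 + 0.78478×1.00000×1.00000 = 0.000000 + 0.784780 = 0.784780.
Q̄ = (S₀/π) × [bracket] = (722/π) × 0.784780 = 180.4 W/m².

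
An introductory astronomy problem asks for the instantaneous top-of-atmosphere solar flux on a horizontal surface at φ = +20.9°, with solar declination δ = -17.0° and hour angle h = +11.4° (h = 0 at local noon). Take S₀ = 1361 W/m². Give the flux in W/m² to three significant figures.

1.05e+03 W/m²

cos θ_z = sin φ sin δ + cos φ cos δ cos h = -0.104300 + 0.875759 = 0.771459.
Flux = S₀ · cos θ_z = 1361 × 0.771459 = 1050 W/m².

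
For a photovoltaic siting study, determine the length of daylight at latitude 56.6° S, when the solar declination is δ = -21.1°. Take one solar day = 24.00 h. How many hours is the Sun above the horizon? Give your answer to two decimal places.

16.78 h

cos h₀ = −tan ϕ · tan δ = −tan(-56.6°) × tan(-21.100°) = -0.5852, so h₀ = 2.1959 rad = 125.82°.
Daylight = 2h₀/(2π) × 24.00 h = (2.1959/π) × 24.00 = 16.78 h.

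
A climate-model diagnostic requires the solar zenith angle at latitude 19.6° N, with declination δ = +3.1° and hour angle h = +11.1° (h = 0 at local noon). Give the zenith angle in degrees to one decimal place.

θ_z = 19.7°

cos θ_z = sin φ sin δ + cos φ cos δ cos h = 0.018141 + 0.923081 = 0.941222.
θ_z = arccos(0.941222) = 19.7°.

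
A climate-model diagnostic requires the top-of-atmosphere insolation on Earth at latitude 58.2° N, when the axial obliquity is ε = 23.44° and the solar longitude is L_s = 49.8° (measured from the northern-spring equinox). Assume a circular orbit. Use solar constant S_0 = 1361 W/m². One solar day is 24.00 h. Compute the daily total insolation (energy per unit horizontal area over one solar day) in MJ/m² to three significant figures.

Solar declination: sin δ = sin ε · sin L_s = sin 23.44° × sin 49.8° = 0.30383, so δ = +17.688°.
cos h₀ = −tan(+58.2°) tan(+17.688°) = -0.5143, h₀ = 2.1110 rad.
Bracket: h₀ sin ϕ sin δ + cos ϕ cos δ sin h₀ = 2.1110×0.84989×0.30383 + 0.52696×0.95273×0.85759 = 0.545107 + 0.430554 = 0.975661.
Q̄ = (S_0/π) × [bracket] = (1361/π) × 0.975661 = 422.68 W/m².
Daily total = Q̄ × 24.00 h × 3600 s/h = 422.68 × 24.00 × 3600 / 10⁶ = 36.52 MJ/m².

36.5 MJ/m²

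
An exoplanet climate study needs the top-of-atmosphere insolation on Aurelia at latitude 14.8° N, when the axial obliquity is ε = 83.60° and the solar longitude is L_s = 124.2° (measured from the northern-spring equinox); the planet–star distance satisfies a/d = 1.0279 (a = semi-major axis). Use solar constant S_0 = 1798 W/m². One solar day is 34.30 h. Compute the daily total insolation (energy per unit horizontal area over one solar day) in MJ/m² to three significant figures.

68.8 MJ/m²

Solar declination: sin δ = sin ε · sin L_s = sin 83.60° × sin 124.2° = 0.82193, so δ = +55.278°.
cos h₀ = −tan(+14.8°) tan(+55.278°) = -0.3813, h₀ = 1.9620 rad.
Bracket: h₀ sin ϕ sin δ + cos ϕ cos δ sin h₀ = 1.9620×0.25545×0.82193 + 0.96682×0.56959×0.92447 = 0.411945 + 0.509097 = 0.921042.
Inverse-square distance factor (a/d)² = 1.0279² = 1.056578.
Q̄ = (S_0/π) × 1.056578 × [bracket] = (1798/π) × 1.056578 × 0.921042 = 556.96 W/m².
Daily total = Q̄ × 34.30 h × 3600 s/h = 556.96 × 34.30 × 3600 / 10⁶ = 68.77 MJ/m².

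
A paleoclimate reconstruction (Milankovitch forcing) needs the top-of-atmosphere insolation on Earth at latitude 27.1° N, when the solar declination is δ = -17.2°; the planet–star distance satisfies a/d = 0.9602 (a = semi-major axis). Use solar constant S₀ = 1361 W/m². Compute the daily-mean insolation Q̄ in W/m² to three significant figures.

Q̄ ≈ 259 W/m²

cos H₀ = −tan(+27.1°) tan(-17.200°) = 0.1584, H₀ = 1.4117 rad.
Bracket: H₀ sin φ sin δ + cos φ cos δ sin H₀ = 1.4117×0.45554×-0.29571 + 0.89021×0.95528×0.98737 = -0.190167 + 0.839659 = 0.649492.
Inverse-square distance factor (a/d)² = 0.9602² = 0.921984.
Q̄ = (S₀/π) × 0.921984 × [bracket] = (1361/π) × 0.921984 × 0.649492 = 259.4 W/m².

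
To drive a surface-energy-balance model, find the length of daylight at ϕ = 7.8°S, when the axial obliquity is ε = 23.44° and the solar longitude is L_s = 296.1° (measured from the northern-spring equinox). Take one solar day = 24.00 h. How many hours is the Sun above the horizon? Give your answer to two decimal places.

12.40 h

Solar declination: sin δ = sin ε · sin L_s = sin 23.44° × sin 296.1° = -0.35723, so δ = -20.930°.
cos h₀ = −tan ϕ · tan δ = −tan(-7.8°) × tan(-20.930°) = -0.0524, so h₀ = 1.6232 rad = 93.00°.
Daylight = 2h₀/(2π) × 24.00 h = (1.6232/π) × 24.00 = 12.40 h.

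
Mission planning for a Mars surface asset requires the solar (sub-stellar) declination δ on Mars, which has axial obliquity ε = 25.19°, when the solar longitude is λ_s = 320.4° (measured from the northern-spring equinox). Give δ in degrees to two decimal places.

sin δ = sin ε · sin λ_s = sin 25.19° × sin 320.4° = -0.271301.
δ = arcsin(-0.271301) = -15.74°.

δ = -15.74°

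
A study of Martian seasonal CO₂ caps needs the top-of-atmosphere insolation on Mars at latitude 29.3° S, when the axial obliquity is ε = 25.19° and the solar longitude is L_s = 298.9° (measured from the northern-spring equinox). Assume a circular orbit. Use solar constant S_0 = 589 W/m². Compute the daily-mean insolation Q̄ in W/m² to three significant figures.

Solar declination: sin δ = sin ε · sin L_s = sin 25.19° × sin 298.9° = -0.37262, so δ = -21.877°.
cos h₀ = −tan(-29.3°) tan(-21.877°) = -0.2253, h₀ = 1.7981 rad.
Bracket: h₀ sin ϕ sin δ + cos ϕ cos δ sin h₀ = 1.7981×-0.48938×-0.37262 + 0.87207×0.92799×0.97428 = 0.327889 + 0.788458 = 1.116347.
Q̄ = (S_0/π) × [bracket] = (589/π) × 1.116347 = 209.3 W/m².

Q̄ ≈ 209 W/m²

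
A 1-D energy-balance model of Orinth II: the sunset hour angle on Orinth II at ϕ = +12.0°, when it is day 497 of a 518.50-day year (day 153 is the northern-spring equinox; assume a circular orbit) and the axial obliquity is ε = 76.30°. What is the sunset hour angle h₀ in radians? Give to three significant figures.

h₀ = 1.25 rad

Solar longitude: L_s = 360° × (497 − 153)/518.50 = 238.843°.
sin δ = sin 76.30° × sin 238.843° = -0.83140, so δ = -56.243°.
cos h₀ = −tan ϕ · tan δ = −tan(+12.0°) × tan(-56.243°) = 0.3180, so h₀ = 1.2471 rad = 71.46°.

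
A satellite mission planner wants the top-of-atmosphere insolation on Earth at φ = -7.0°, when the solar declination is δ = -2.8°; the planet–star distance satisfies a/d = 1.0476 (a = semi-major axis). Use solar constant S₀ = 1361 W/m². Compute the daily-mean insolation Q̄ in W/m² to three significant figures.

cos H₀ = −tan(-7.0°) tan(-2.800°) = -0.0060, H₀ = 1.5768 rad.
Bracket: H₀ sin φ sin δ + cos φ cos δ sin H₀ = 1.5768×-0.12187×-0.04885 + 0.99255×0.99881×0.99998 = 0.009387 + 0.991349 = 1.000736.
Inverse-square distance factor (a/d)² = 1.0476² = 1.097466.
Q̄ = (S₀/π) × 1.097466 × [bracket] = (1361/π) × 1.097466 × 1.000736 = 475.8 W/m².

Q̄ ≈ 476 W/m²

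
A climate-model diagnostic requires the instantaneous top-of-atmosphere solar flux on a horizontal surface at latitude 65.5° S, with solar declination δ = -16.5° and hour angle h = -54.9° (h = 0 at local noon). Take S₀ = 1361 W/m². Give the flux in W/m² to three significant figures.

663 W/m²

cos θ_z = sin φ sin δ + cos φ cos δ cos h = 0.258443 + 0.228631 = 0.487074.
Flux = S₀ · cos θ_z = 1361 × 0.487074 = 662.9 W/m².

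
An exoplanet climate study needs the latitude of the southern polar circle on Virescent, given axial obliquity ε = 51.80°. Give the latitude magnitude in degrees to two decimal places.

38.20°

The polar circle is the lowest latitude that experiences at least one full rotation of continuous darkness at the northern-summer solstice; it lies at |φ| = 90° − ε = 90° − 51.80° = 38.20°.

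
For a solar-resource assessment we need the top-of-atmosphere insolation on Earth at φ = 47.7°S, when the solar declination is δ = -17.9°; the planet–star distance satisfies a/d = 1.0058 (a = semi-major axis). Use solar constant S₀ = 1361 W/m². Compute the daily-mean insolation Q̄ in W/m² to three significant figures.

Q̄ ≈ 455 W/m²

cos H₀ = −tan(-47.7°) tan(-17.900°) = -0.3550, H₀ = 1.9337 rad.
Bracket: H₀ sin φ sin δ + cos φ cos δ sin H₀ = 1.9337×-0.73963×-0.30736 + 0.67301×0.95159×0.93488 = 0.439593 + 0.598725 = 1.038318.
Inverse-square distance factor (a/d)² = 1.0058² = 1.011634.
Q̄ = (S₀/π) × 1.011634 × [bracket] = (1361/π) × 1.011634 × 1.038318 = 455.1 W/m².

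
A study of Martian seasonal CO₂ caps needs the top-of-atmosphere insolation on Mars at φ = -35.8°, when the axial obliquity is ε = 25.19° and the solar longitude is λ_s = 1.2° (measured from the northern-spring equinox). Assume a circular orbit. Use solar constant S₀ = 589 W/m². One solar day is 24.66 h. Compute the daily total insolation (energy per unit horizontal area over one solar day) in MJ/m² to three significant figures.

Solar declination: sin δ = sin ε · sin λ_s = sin 25.19° × sin 1.2° = 0.00891, so δ = +0.511°.
cos H₀ = −tan(-35.8°) tan(+0.511°) = 0.0064, H₀ = 1.5644 rad.
Bracket: H₀ sin φ sin δ + cos φ cos δ sin H₀ = 1.5644×-0.58496×0.00891 + 0.81106×0.99996×0.99998 = -0.008154 + 0.811011 = 0.802857.
Q̄ = (S₀/π) × [bracket] = (589/π) × 0.802857 = 150.52 W/m².
Daily total = Q̄ × 24.66 h × 3600 s/h = 150.52 × 24.66 × 3600 / 10⁶ = 13.36 MJ/m².

13.4 MJ/m²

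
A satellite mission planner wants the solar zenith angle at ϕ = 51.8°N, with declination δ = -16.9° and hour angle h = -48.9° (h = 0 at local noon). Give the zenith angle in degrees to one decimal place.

cos θ_z = sin ϕ sin δ + cos ϕ cos δ cos h = -0.228450 + 0.388970 = 0.160520.
θ_z = arccos(0.160520) = 80.8°.

θ_z = 80.8°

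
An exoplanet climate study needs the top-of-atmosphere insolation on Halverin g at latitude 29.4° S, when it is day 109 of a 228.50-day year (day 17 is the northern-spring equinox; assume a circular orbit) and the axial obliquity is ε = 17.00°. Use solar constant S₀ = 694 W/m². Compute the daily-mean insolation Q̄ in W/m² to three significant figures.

Solar longitude: λ_s = 360° × (109 − 17)/228.50 = 144.945°.
sin δ = sin 17.00° × sin 144.945° = 0.16793, so δ = +9.667°.
cos H₀ = −tan(-29.4°) tan(+9.667°) = 0.0960, H₀ = 1.4747 rad.
Bracket: H₀ sin φ sin δ + cos φ cos δ sin H₀ = 1.4747×-0.49090×0.16793 + 0.87121×0.98580×0.99538 = -0.121570 + 0.854871 = 0.733301.
Q̄ = (S₀/π) × [bracket] = (694/π) × 0.733301 = 162.0 W/m².

Q̄ ≈ 162 W/m²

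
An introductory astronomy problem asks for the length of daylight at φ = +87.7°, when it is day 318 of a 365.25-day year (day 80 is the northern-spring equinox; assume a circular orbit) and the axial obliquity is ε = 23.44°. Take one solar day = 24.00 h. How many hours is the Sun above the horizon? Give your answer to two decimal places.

Solar longitude: λ_s = 360° × (318 − 80)/365.25 = 234.579°.
sin δ = sin 23.44° × sin 234.579° = -0.32416, so δ = -18.915°.
cos H₀ = −tan φ · tan δ = 8.5317 ≥ 1, so the Sun never rises (polar night) and H₀ = 0.
Daylight = 2H₀/(2π) × 24.00 h = (0.0000/π) × 24.00 = 0.00 h.

0.00 h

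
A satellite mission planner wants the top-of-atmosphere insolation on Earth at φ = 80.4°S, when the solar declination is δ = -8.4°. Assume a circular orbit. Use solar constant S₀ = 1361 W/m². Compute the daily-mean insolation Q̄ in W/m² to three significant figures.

cos H₀ = −tan(-80.4°) tan(-8.400°) = -0.8731, H₀ = 2.6322 rad.
Bracket: H₀ sin φ sin δ + cos φ cos δ sin H₀ = 2.6322×-0.98600×-0.14608 + 0.16677×0.98927×0.48761 = 0.379129 + 0.080446 = 0.459575.
Q̄ = (S₀/π) × [bracket] = (1361/π) × 0.459575 = 199.1 W/m².

Q̄ ≈ 199 W/m²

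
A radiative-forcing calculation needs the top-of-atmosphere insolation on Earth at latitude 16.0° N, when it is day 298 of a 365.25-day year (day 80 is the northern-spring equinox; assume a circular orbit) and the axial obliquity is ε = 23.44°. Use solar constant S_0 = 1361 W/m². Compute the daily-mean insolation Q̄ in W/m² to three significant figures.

Solar longitude: L_s = 360° × (298 − 80)/365.25 = 214.867°.
sin δ = sin 23.44° × sin 214.867° = -0.22740, so δ = -13.144°.
cos h₀ = −tan(+16.0°) tan(-13.144°) = 0.0670, h₀ = 1.5038 rad.
Bracket: h₀ sin ϕ sin δ + cos ϕ cos δ sin h₀ = 1.5038×0.27564×-0.22740 + 0.96126×0.97380×0.99776 = -0.094259 + 0.933978 = 0.839719.
Q̄ = (S_0/π) × [bracket] = (1361/π) × 0.839719 = 363.8 W/m².

Q̄ ≈ 364 W/m²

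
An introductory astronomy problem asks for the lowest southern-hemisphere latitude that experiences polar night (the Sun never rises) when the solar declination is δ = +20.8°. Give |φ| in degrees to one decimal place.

Polar night requires cos H₀ = −tan φ tan δ ≥ 1, i.e. tan φ tan δ ≤ −1.
The boundary is |tan φ| · |tan δ| = 1, so |φ| = 90° − |δ| = 90° − 20.8° = 69.2° in the southern hemisphere.

|φ| = 69.2°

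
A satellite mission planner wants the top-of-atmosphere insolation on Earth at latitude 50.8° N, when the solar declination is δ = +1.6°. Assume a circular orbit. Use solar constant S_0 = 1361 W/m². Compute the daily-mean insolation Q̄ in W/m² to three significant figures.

Q̄ ≈ 289 W/m²

cos h₀ = −tan(+50.8°) tan(+1.600°) = -0.0342, h₀ = 1.6051 rad.
Bracket: h₀ sin ϕ sin δ + cos ϕ cos δ sin h₀ = 1.6051×0.77494×0.02792 + 0.63203×0.99961×0.99941 = 0.034728 + 0.631411 = 0.666139.
Q̄ = (S_0/π) × [bracket] = (1361/π) × 0.666139 = 288.6 W/m².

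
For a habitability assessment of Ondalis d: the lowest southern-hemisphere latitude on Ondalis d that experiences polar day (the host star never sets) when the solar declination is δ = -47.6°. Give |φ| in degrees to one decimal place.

Polar day requires cos H₀ = −tan φ tan δ ≤ −1, i.e. tan φ tan δ ≥ 1.
The boundary is |tan φ| · |tan δ| = 1, so |φ| = 90° − |δ| = 90° − 47.6° = 42.4° in the southern hemisphere.

|φ| = 42.4°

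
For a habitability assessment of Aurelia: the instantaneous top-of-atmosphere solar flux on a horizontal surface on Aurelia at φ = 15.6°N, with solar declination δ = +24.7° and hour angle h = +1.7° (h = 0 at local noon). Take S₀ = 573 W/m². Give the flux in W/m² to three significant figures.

cos θ_z = sin φ sin δ + cos φ cos δ cos h = 0.112373 + 0.874656 = 0.987029.
Flux = S₀ · cos θ_z = 573 × 0.987029 = 565.6 W/m².

566 W/m²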